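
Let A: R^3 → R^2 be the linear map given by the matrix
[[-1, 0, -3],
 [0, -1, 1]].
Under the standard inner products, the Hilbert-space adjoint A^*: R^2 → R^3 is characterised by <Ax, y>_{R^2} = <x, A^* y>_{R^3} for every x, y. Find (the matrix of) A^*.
A^* = A^T =
[[-1, 0],
 [0, -1],
 [-3, 1]]

For real matrices with standard dot products, the defining identity <Ax, y> = <x, A^* y> gives (Ax)^T y = x^T (A^*) y, i.e. x^T A^T y = x^T (A^*) y. Since this holds for all x, y, we must have A^* = A^T. Therefore
A^* =
[[-1, 0],
 [0, -1],
 [-3, 1]].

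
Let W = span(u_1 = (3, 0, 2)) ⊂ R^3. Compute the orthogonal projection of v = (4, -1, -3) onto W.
proj_W(v) = (18/13, 0, 12/13)

Set up U = [u_1 | ... | u_1] ∈ R^(3×1). The projector onto W = col(U) is P = U (U^T U)^(-1) U^T.
Compute U^T U =
  [13],
and U^T v = (6).
Solve U^T U · c = U^T v for the coefficients: c = (6/13). The projection is proj_W(v) = U c.
Check: (v - proj_W(v)) · u_1 = 0  (should be 0).
Result: proj_W(v) = (18/13, 0, 12/13).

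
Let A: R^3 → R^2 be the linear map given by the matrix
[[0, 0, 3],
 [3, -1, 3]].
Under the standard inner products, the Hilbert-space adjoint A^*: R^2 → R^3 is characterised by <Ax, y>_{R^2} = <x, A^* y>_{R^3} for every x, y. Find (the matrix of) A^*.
A^* = A^T =
[[0, 3],
 [0, -1],
 [3, 3]]

For real matrices with standard dot products, the defining identity <Ax, y> = <x, A^* y> gives (Ax)^T y = x^T (A^*) y, i.e. x^T A^T y = x^T (A^*) y. Since this holds for all x, y, we must have A^* = A^T. Therefore
A^* =
[[0, 3],
 [0, -1],
 [3, 3]].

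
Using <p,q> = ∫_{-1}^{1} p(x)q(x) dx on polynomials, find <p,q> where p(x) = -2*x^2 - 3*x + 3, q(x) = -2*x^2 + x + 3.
<p,q> = 48/5

Expand the product: p(x)·q(x) = 4*x^4 + 4*x^3 - 15*x^2 - 6*x + 9.
∫_{-1}^{1} of each monomial x^k gives [2/(k+1) if k even, 0 if k odd]. Integrating term-by-term (or equivalently evaluating the antiderivative F(x) = 4*x^5/5 + x^4 - 5*x^3 - 3*x^2 + 9*x at the endpoints):
  F(1) − F(−1) = 14/5 − (-34/5) = 48/5.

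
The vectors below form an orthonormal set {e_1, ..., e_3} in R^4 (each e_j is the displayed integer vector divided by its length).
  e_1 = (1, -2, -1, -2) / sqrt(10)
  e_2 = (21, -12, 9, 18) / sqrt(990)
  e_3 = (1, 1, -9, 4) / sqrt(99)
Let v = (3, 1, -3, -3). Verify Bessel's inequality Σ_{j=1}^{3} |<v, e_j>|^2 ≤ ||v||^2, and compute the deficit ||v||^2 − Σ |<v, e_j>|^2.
Σ |<v, e_j>|^2 = 131/9; ||v||^2 = 28; deficit = 121/9

Write each e_j = u_j / sqrt(<u_j, u_j>) where u_j is the displayed integer vector. Then <v, e_j> = <v, u_j> / sqrt(<u_j, u_j>), so |<v, e_j>|^2 = <v, u_j>^2 / <u_j, u_j>.
Coefficients: <v, e_1> = 10/sqrt(10), <v, e_2> = -30/sqrt(990), <v, e_3> = 19/sqrt(99).
Square and sum: Σ |<v, e_j>|^2 = 131/9.
Compute ||v||^2 = v·v = 28.
Deficit = 28 − 131/9 = 121/9 ≥ 0, confirming Bessel's inequality. (The deficit equals ||v − Σ <v,e_j> e_j||^2, the squared distance from v to span{e_j}.)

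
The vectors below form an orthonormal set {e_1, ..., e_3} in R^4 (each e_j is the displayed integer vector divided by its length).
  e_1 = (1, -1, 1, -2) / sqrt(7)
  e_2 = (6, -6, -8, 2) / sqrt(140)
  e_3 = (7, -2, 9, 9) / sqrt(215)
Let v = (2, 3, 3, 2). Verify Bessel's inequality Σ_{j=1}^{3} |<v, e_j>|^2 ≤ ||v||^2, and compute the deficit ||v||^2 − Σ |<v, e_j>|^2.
Σ |<v, e_j>|^2 = 794/43; ||v||^2 = 26; deficit = 324/43

Write each e_j = u_j / sqrt(<u_j, u_j>) where u_j is the displayed integer vector. Then <v, e_j> = <v, u_j> / sqrt(<u_j, u_j>), so |<v, e_j>|^2 = <v, u_j>^2 / <u_j, u_j>.
Coefficients: <v, e_1> = -2/sqrt(7), <v, e_2> = -26/sqrt(140), <v, e_3> = 53/sqrt(215).
Square and sum: Σ |<v, e_j>|^2 = 794/43.
Compute ||v||^2 = v·v = 26.
Deficit = 26 − 794/43 = 324/43 ≥ 0, confirming Bessel's inequality. (The deficit equals ||v − Σ <v,e_j> e_j||^2, the squared distance from v to span{e_j}.)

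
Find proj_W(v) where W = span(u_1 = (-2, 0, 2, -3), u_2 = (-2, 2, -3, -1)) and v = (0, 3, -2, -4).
proj_W(v) = (-784/305, 528/305, -536/305, -648/305)

Set up U = [u_1 | ... | u_2] ∈ R^(4×2). The projector onto W = col(U) is P = U (U^T U)^(-1) U^T.
Compute U^T U =
  [17, 1]
  [1, 18],
and U^T v = (8, 16).
Solve U^T U · c = U^T v for the coefficients: c = (128/305, 264/305). The projection is proj_W(v) = U c.
Check: (v - proj_W(v)) · u_1 = 0  (should be 0).
Check: (v - proj_W(v)) · u_2 = 0  (should be 0).
Result: proj_W(v) = (-784/305, 528/305, -536/305, -648/305).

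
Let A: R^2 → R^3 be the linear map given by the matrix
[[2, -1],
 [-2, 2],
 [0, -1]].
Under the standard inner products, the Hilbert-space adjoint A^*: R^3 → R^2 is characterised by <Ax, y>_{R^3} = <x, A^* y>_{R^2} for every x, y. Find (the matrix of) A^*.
A^* = A^T =
[[2, -2, 0],
 [-1, 2, -1]]

For real matrices with standard dot products, the defining identity <Ax, y> = <x, A^* y> gives (Ax)^T y = x^T (A^*) y, i.e. x^T A^T y = x^T (A^*) y. Since this holds for all x, y, we must have A^* = A^T. Therefore
A^* =
[[2, -2, 0],
 [-1, 2, -1]].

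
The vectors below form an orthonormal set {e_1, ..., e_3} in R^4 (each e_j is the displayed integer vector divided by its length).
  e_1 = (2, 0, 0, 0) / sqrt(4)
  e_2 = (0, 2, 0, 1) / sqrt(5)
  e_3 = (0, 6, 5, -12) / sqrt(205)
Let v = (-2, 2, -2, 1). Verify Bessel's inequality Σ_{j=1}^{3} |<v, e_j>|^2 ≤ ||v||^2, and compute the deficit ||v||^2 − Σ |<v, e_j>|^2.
Σ |<v, e_j>|^2 = 389/41; ||v||^2 = 13; deficit = 144/41

Write each e_j = u_j / sqrt(<u_j, u_j>) where u_j is the displayed integer vector. Then <v, e_j> = <v, u_j> / sqrt(<u_j, u_j>), so |<v, e_j>|^2 = <v, u_j>^2 / <u_j, u_j>.
Coefficients: <v, e_1> = -4/sqrt(4), <v, e_2> = 5/sqrt(5), <v, e_3> = -10/sqrt(205).
Square and sum: Σ |<v, e_j>|^2 = 389/41.
Compute ||v||^2 = v·v = 13.
Deficit = 13 − 389/41 = 144/41 ≥ 0, confirming Bessel's inequality. (The deficit equals ||v − Σ <v,e_j> e_j||^2, the squared distance from v to span{e_j}.)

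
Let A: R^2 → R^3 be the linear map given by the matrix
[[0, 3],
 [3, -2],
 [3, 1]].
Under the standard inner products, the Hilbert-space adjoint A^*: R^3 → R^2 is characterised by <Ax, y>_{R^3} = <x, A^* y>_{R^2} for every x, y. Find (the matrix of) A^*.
A^* = A^T =
[[0, 3, 3],
 [3, -2, 1]]

For real matrices with standard dot products, the defining identity <Ax, y> = <x, A^* y> gives (Ax)^T y = x^T (A^*) y, i.e. x^T A^T y = x^T (A^*) y. Since this holds for all x, y, we must have A^* = A^T. Therefore
A^* =
[[0, 3, 3],
 [3, -2, 1]].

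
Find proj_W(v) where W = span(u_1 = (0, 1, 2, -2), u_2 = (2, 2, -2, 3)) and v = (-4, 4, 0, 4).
proj_W(v) = (152/125, 164/125, -128/125, 204/125)

Set up U = [u_1 | ... | u_2] ∈ R^(4×2). The projector onto W = col(U) is P = U (U^T U)^(-1) U^T.
Compute U^T U =
  [9, -8]
  [-8, 21],
and U^T v = (-4, 12).
Solve U^T U · c = U^T v for the coefficients: c = (12/125, 76/125). The projection is proj_W(v) = U c.
Check: (v - proj_W(v)) · u_1 = 0  (should be 0).
Check: (v - proj_W(v)) · u_2 = 0  (should be 0).
Result: proj_W(v) = (152/125, 164/125, -128/125, 204/125).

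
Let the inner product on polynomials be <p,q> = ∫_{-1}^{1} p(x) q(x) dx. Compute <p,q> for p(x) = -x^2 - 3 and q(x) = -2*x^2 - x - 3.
<p,q> = 124/5

Expand the product: p(x)·q(x) = 2*x^4 + x^3 + 9*x^2 + 3*x + 9.
∫_{-1}^{1} of each monomial x^k gives [2/(k+1) if k even, 0 if k odd]. Integrating term-by-term (or equivalently evaluating the antiderivative F(x) = 2*x^5/5 + x^4/4 + 3*x^3 + 3*x^2/2 + 9*x at the endpoints):
  F(1) − F(−1) = 283/20 − (-213/20) = 124/5.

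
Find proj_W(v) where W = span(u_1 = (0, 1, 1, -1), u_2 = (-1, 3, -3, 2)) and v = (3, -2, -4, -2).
proj_W(v) = (11/65, -127/65, -61/65, 72/65)

Set up U = [u_1 | ... | u_2] ∈ R^(4×2). The projector onto W = col(U) is P = U (U^T U)^(-1) U^T.
Compute U^T U =
  [3, -2]
  [-2, 23],
and U^T v = (-4, -1).
Solve U^T U · c = U^T v for the coefficients: c = (-94/65, -11/65). The projection is proj_W(v) = U c.
Check: (v - proj_W(v)) · u_1 = 0  (should be 0).
Check: (v - proj_W(v)) · u_2 = 0  (should be 0).
Result: proj_W(v) = (11/65, -127/65, -61/65, 72/65).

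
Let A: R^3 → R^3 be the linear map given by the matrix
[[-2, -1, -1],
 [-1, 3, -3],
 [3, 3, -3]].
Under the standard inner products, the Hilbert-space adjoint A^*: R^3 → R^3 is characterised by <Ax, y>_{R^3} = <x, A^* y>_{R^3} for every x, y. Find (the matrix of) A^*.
A^* = A^T =
[[-2, -1, 3],
 [-1, 3, 3],
 [-1, -3, -3]]

For real matrices with standard dot products, the defining identity <Ax, y> = <x, A^* y> gives (Ax)^T y = x^T (A^*) y, i.e. x^T A^T y = x^T (A^*) y. Since this holds for all x, y, we must have A^* = A^T. Therefore
A^* =
[[-2, -1, 3],
 [-1, 3, 3],
 [-1, -3, -3]].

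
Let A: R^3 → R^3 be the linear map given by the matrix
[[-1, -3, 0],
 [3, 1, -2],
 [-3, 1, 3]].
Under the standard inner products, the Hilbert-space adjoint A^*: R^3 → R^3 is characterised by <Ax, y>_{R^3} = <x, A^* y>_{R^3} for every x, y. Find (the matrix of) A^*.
A^* = A^T =
[[-1, 3, -3],
 [-3, 1, 1],
 [0, -2, 3]]

For real matrices with standard dot products, the defining identity <Ax, y> = <x, A^* y> gives (Ax)^T y = x^T (A^*) y, i.e. x^T A^T y = x^T (A^*) y. Since this holds for all x, y, we must have A^* = A^T. Therefore
A^* =
[[-1, 3, -3],
 [-3, 1, 1],
 [0, -2, 3]].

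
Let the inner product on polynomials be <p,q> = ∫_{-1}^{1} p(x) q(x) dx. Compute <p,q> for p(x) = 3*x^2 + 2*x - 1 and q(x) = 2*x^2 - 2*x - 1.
<p,q> = -8/5

Expand the product: p(x)·q(x) = 6*x^4 - 2*x^3 - 9*x^2 + 1.
∫_{-1}^{1} of each monomial x^k gives [2/(k+1) if k even, 0 if k odd]. Integrating term-by-term (or equivalently evaluating the antiderivative F(x) = 6*x^5/5 - x^4/2 - 3*x^3 + x at the endpoints):
  F(1) − F(−1) = -13/10 − (3/10) = -8/5.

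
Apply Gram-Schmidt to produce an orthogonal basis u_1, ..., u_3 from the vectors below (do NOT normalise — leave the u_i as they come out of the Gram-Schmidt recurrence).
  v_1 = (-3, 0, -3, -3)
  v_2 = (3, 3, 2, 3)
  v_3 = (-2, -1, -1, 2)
Orthogonal basis:
  u_1 = (-3, 0, -3, -3)
  u_2 = (1/3, 3, -2/3, 1/3)
  u_3 = (-46/29, -8/29, -24/29, 70/29)

Apply the Gram-Schmidt recurrence
  u_1 = v_1
  u_i = v_i − Σ_{j<i} ((v_i · u_j) / (u_j · u_j)) · u_j.

Step by step this gives:
  u_1 = (-3, 0, -3, -3)
  u_2 = (1/3, 3, -2/3, 1/3)
  u_3 = (-46/29, -8/29, -24/29, 70/29)

Orthogonality check:
  u_2 · u_1 = 0 (should be 0)
  u_3 · u_1 = 0 (should be 0)
  u_3 · u_2 = 0 (should be 0)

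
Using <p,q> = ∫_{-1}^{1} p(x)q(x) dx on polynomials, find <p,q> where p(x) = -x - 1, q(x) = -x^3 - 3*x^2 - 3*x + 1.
<p,q> = 12/5

Expand the product: p(x)·q(x) = x^4 + 4*x^3 + 6*x^2 + 2*x - 1.
∫_{-1}^{1} of each monomial x^k gives [2/(k+1) if k even, 0 if k odd]. Integrating term-by-term (or equivalently evaluating the antiderivative F(x) = x^5/5 + x^4 + 2*x^3 + x^2 - x at the endpoints):
  F(1) − F(−1) = 16/5 − (4/5) = 12/5.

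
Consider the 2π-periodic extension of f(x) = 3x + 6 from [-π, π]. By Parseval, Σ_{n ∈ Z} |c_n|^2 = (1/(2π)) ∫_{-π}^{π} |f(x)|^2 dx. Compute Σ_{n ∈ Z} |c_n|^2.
Σ |c_n|^2 = 3π^2 + 36

Expand and integrate term by term over [-π, π]:
  ∫ (3x)^2 dx = 9·(2π^3/3); ∫ 2·3·(6)·x dx = 0 (odd integrand); ∫ 6^2 dx = 36·2π.
So (1/(2π)) ∫_{-π}^{π} (3x + 6)^2 dx = 9π^2/3 + 36 = 3π^2 + 36.
Parseval ⇒ Σ |c_n|^2 = 3π^2 + 36.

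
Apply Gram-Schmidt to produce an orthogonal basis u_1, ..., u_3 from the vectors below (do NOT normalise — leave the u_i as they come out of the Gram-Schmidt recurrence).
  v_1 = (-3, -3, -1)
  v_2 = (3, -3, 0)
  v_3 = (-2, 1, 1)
Orthogonal basis:
  u_1 = (-3, -3, -1)
  u_2 = (3, -3, 0)
  u_3 = (-7/38, -7/38, 21/19)

Apply the Gram-Schmidt recurrence
  u_1 = v_1
  u_i = v_i − Σ_{j<i} ((v_i · u_j) / (u_j · u_j)) · u_j.

Step by step this gives:
  u_1 = (-3, -3, -1)
  u_2 = (3, -3, 0)
  u_3 = (-7/38, -7/38, 21/19)

Orthogonality check:
  u_2 · u_1 = 0 (should be 0)
  u_3 · u_1 = 0 (should be 0)
  u_3 · u_2 = 0 (should be 0)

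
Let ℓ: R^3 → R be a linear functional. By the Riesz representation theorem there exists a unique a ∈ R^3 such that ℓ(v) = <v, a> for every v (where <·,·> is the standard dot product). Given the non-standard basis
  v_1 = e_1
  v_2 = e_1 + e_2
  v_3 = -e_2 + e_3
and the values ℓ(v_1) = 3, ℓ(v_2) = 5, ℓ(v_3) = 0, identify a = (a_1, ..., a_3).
a = (3, 2, 2)

Write a = (a_1, ..., a_3) in the standard basis. For each basis vector v_i, ℓ(v_i) = <v_i, a> is a linear equation in the a_j's. Collect the n equations into a matrix system V a = ℓ, where row i of V is v_i (expressed in the standard basis). Since V is invertible (lower-triangular with 1s on the diagonal, up to permutation), solve by back-substitution:
  V =
[[1, 0, 0],
 [1, 1, 0],
 [0, -1, 1]]
  V a = (3, 5, 0)
Solving gives a = (3, 2, 2).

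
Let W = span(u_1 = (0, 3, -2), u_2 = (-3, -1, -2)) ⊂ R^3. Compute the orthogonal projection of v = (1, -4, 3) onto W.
proj_W(v) = (141/181, -694/181, 588/181)

Set up U = [u_1 | ... | u_2] ∈ R^(3×2). The projector onto W = col(U) is P = U (U^T U)^(-1) U^T.
Compute U^T U =
  [13, 1]
  [1, 14],
and U^T v = (-18, -5).
Solve U^T U · c = U^T v for the coefficients: c = (-247/181, -47/181). The projection is proj_W(v) = U c.
Check: (v - proj_W(v)) · u_1 = 0  (should be 0).
Check: (v - proj_W(v)) · u_2 = 0  (should be 0).
Result: proj_W(v) = (141/181, -694/181, 588/181).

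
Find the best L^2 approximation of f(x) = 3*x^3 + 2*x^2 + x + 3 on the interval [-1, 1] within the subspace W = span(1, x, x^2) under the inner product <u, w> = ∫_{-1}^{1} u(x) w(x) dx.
g(x) = 2*x^2 + 14*x/5 + 3

The best approximation g ∈ W is the orthogonal projection of f onto W. Writing g = a_0 + a_1 x + a_2 x^2, the coefficients solve the normal equations G · a = b where
  G_{ij} = <φ_i, φ_j> and b_i = <f, φ_i>, with φ_0 = 1, φ_1 = x, φ_2 = x^2.
G =
  [2, 0, 2/3]
  [0, 2/3, 0]
  [2/3, 0, 2/5],
b = (22/3, 28/15, 14/5).
Solving gives a_0 = 3, a_1 = 14/5, a_2 = 2, so
  g(x) = 2*x^2 + 14*x/5 + 3.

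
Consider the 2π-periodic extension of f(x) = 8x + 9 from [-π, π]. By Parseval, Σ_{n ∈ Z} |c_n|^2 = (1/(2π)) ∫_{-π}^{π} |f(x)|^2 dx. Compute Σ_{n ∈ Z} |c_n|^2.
Σ |c_n|^2 = 64π^2/3 + 81

Expand and integrate term by term over [-π, π]:
  ∫ (8x)^2 dx = 64·(2π^3/3); ∫ 2·8·(9)·x dx = 0 (odd integrand); ∫ 9^2 dx = 81·2π.
So (1/(2π)) ∫_{-π}^{π} (8x + 9)^2 dx = 64π^2/3 + 81 = 64π^2/3 + 81.
Parseval ⇒ Σ |c_n|^2 = 64π^2/3 + 81.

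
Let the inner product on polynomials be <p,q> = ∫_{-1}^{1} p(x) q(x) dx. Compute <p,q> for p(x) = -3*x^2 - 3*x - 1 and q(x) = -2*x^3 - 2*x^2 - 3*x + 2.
<p,q> = 62/15

Expand the product: p(x)·q(x) = 6*x^5 + 12*x^4 + 17*x^3 + 5*x^2 - 3*x - 2.
∫_{-1}^{1} of each monomial x^k gives [2/(k+1) if k even, 0 if k odd]. Integrating term-by-term (or equivalently evaluating the antiderivative F(x) = x^6 + 12*x^5/5 + 17*x^4/4 + 5*x^3/3 - 3*x^2/2 - 2*x at the endpoints):
  F(1) − F(−1) = 349/60 − (101/60) = 62/15.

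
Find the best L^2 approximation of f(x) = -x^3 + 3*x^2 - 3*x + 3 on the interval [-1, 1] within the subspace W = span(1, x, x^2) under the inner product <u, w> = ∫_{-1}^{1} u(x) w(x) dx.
g(x) = 3*x^2 - 18*x/5 + 3

The best approximation g ∈ W is the orthogonal projection of f onto W. Writing g = a_0 + a_1 x + a_2 x^2, the coefficients solve the normal equations G · a = b where
  G_{ij} = <φ_i, φ_j> and b_i = <f, φ_i>, with φ_0 = 1, φ_1 = x, φ_2 = x^2.
G =
  [2, 0, 2/3]
  [0, 2/3, 0]
  [2/3, 0, 2/5],
b = (8, -12/5, 16/5).
Solving gives a_0 = 3, a_1 = -18/5, a_2 = 3, so
  g(x) = 3*x^2 - 18*x/5 + 3.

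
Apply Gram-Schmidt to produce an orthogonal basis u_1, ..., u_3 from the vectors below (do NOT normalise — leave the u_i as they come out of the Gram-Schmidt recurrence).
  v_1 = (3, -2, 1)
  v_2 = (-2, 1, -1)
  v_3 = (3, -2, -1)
Orthogonal basis:
  u_1 = (3, -2, 1)
  u_2 = (-1/14, -2/7, -5/14)
  u_3 = (2/3, 2/3, -2/3)

Apply the Gram-Schmidt recurrence
  u_1 = v_1
  u_i = v_i − Σ_{j<i} ((v_i · u_j) / (u_j · u_j)) · u_j.

Step by step this gives:
  u_1 = (3, -2, 1)
  u_2 = (-1/14, -2/7, -5/14)
  u_3 = (2/3, 2/3, -2/3)

Orthogonality check:
  u_2 · u_1 = 0 (should be 0)
  u_3 · u_1 = 0 (should be 0)
  u_3 · u_2 = 0 (should be 0)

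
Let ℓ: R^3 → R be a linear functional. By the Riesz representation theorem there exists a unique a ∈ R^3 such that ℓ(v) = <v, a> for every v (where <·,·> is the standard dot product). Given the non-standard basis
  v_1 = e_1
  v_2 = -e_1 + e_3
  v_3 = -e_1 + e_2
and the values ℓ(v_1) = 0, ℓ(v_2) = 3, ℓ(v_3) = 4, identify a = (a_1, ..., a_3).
a = (0, 4, 3)

Write a = (a_1, ..., a_3) in the standard basis. For each basis vector v_i, ℓ(v_i) = <v_i, a> is a linear equation in the a_j's. Collect the n equations into a matrix system V a = ℓ, where row i of V is v_i (expressed in the standard basis). Since V is invertible (lower-triangular with 1s on the diagonal, up to permutation), solve by back-substitution:
  V =
[[1, 0, 0],
 [-1, 0, 1],
 [-1, 1, 0]]
  V a = (0, 3, 4)
Solving gives a = (0, 4, 3).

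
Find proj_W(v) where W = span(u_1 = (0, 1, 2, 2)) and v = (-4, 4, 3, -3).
proj_W(v) = (0, 4/9, 8/9, 8/9)

Set up U = [u_1 | ... | u_1] ∈ R^(4×1). The projector onto W = col(U) is P = U (U^T U)^(-1) U^T.
Compute U^T U =
  [9],
and U^T v = (4).
Solve U^T U · c = U^T v for the coefficients: c = (4/9). The projection is proj_W(v) = U c.
Check: (v - proj_W(v)) · u_1 = 0  (should be 0).
Result: proj_W(v) = (0, 4/9, 8/9, 8/9).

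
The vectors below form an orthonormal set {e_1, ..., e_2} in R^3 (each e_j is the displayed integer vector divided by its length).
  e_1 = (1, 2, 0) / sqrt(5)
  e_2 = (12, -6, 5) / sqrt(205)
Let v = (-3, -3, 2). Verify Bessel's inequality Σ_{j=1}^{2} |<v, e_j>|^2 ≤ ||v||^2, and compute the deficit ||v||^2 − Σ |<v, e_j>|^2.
Σ |<v, e_j>|^2 = 677/41; ||v||^2 = 22; deficit = 225/41

Write each e_j = u_j / sqrt(<u_j, u_j>) where u_j is the displayed integer vector. Then <v, e_j> = <v, u_j> / sqrt(<u_j, u_j>), so |<v, e_j>|^2 = <v, u_j>^2 / <u_j, u_j>.
Coefficients: <v, e_1> = -9/sqrt(5), <v, e_2> = -8/sqrt(205).
Square and sum: Σ |<v, e_j>|^2 = 677/41.
Compute ||v||^2 = v·v = 22.
Deficit = 22 − 677/41 = 225/41 ≥ 0, confirming Bessel's inequality. (The deficit equals ||v − Σ <v,e_j> e_j||^2, the squared distance from v to span{e_j}.)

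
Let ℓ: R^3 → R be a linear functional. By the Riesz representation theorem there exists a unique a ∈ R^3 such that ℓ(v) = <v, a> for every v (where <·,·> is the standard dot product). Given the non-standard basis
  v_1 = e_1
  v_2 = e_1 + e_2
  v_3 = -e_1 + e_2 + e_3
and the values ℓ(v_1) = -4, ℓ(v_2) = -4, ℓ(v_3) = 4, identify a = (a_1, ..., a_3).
a = (-4, 0, 0)

Write a = (a_1, ..., a_3) in the standard basis. For each basis vector v_i, ℓ(v_i) = <v_i, a> is a linear equation in the a_j's. Collect the n equations into a matrix system V a = ℓ, where row i of V is v_i (expressed in the standard basis). Since V is invertible (lower-triangular with 1s on the diagonal, up to permutation), solve by back-substitution:
  V =
[[1, 0, 0],
 [1, 1, 0],
 [-1, 1, 1]]
  V a = (-4, -4, 4)
Solving gives a = (-4, 0, 0).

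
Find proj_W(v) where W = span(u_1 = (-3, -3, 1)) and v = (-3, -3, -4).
proj_W(v) = (-42/19, -42/19, 14/19)

Set up U = [u_1 | ... | u_1] ∈ R^(3×1). The projector onto W = col(U) is P = U (U^T U)^(-1) U^T.
Compute U^T U =
  [19],
and U^T v = (14).
Solve U^T U · c = U^T v for the coefficients: c = (14/19). The projection is proj_W(v) = U c.
Check: (v - proj_W(v)) · u_1 = 0  (should be 0).
Result: proj_W(v) = (-42/19, -42/19, 14/19).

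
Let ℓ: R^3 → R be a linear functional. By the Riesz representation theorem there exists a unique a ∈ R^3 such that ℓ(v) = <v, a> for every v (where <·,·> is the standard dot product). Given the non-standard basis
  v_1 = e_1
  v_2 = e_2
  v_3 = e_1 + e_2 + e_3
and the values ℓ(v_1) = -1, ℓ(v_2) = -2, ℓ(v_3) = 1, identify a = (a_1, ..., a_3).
a = (-1, -2, 4)

Write a = (a_1, ..., a_3) in the standard basis. For each basis vector v_i, ℓ(v_i) = <v_i, a> is a linear equation in the a_j's. Collect the n equations into a matrix system V a = ℓ, where row i of V is v_i (expressed in the standard basis). Since V is invertible (lower-triangular with 1s on the diagonal, up to permutation), solve by back-substitution:
  V =
[[1, 0, 0],
 [0, 1, 0],
 [1, 1, 1]]
  V a = (-1, -2, 1)
Solving gives a = (-1, -2, 4).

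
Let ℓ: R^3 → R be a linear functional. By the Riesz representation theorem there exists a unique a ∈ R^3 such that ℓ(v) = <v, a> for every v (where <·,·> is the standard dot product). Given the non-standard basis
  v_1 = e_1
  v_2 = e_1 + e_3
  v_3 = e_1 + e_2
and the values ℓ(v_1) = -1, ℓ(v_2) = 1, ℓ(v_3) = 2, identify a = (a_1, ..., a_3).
a = (-1, 3, 2)

Write a = (a_1, ..., a_3) in the standard basis. For each basis vector v_i, ℓ(v_i) = <v_i, a> is a linear equation in the a_j's. Collect the n equations into a matrix system V a = ℓ, where row i of V is v_i (expressed in the standard basis). Since V is invertible (lower-triangular with 1s on the diagonal, up to permutation), solve by back-substitution:
  V =
[[1, 0, 0],
 [1, 0, 1],
 [1, 1, 0]]
  V a = (-1, 1, 2)
Solving gives a = (-1, 3, 2).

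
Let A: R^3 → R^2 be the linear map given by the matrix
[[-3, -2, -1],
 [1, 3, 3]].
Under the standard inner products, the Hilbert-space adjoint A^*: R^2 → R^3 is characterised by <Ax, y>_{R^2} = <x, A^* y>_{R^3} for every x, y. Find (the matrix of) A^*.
A^* = A^T =
[[-3, 1],
 [-2, 3],
 [-1, 3]]

For real matrices with standard dot products, the defining identity <Ax, y> = <x, A^* y> gives (Ax)^T y = x^T (A^*) y, i.e. x^T A^T y = x^T (A^*) y. Since this holds for all x, y, we must have A^* = A^T. Therefore
A^* =
[[-3, 1],
 [-2, 3],
 [-1, 3]].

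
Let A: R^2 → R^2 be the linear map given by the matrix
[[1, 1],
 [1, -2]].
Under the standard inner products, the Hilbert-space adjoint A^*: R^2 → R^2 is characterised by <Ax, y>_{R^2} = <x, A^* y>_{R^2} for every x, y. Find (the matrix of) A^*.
A^* = A^T =
[[1, 1],
 [1, -2]]

For real matrices with standard dot products, the defining identity <Ax, y> = <x, A^* y> gives (Ax)^T y = x^T (A^*) y, i.e. x^T A^T y = x^T (A^*) y. Since this holds for all x, y, we must have A^* = A^T. Therefore
A^* =
[[1, 1],
 [1, -2]].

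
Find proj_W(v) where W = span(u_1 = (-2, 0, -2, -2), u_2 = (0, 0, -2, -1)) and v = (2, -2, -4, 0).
proj_W(v) = (7/3, 0, -11/3, -2/3)

Set up U = [u_1 | ... | u_2] ∈ R^(4×2). The projector onto W = col(U) is P = U (U^T U)^(-1) U^T.
Compute U^T U =
  [12, 6]
  [6, 5],
and U^T v = (4, 8).
Solve U^T U · c = U^T v for the coefficients: c = (-7/6, 3). The projection is proj_W(v) = U c.
Check: (v - proj_W(v)) · u_1 = 0  (should be 0).
Check: (v - proj_W(v)) · u_2 = 0  (should be 0).
Result: proj_W(v) = (7/3, 0, -11/3, -2/3).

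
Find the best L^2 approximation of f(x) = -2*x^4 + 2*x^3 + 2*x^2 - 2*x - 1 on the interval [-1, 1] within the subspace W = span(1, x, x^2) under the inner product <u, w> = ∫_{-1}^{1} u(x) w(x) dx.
g(x) = 2*x^2/7 - 4*x/5 - 29/35

The best approximation g ∈ W is the orthogonal projection of f onto W. Writing g = a_0 + a_1 x + a_2 x^2, the coefficients solve the normal equations G · a = b where
  G_{ij} = <φ_i, φ_j> and b_i = <f, φ_i>, with φ_0 = 1, φ_1 = x, φ_2 = x^2.
G =
  [2, 0, 2/3]
  [0, 2/3, 0]
  [2/3, 0, 2/5],
b = (-22/15, -8/15, -46/105).
Solving gives a_0 = -29/35, a_1 = -4/5, a_2 = 2/7, so
  g(x) = 2*x^2/7 - 4*x/5 - 29/35.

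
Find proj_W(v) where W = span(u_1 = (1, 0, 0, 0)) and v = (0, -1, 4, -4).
proj_W(v) = (0, 0, 0, 0)

Set up U = [u_1 | ... | u_1] ∈ R^(4×1). The projector onto W = col(U) is P = U (U^T U)^(-1) U^T.
Compute U^T U =
  [1],
and U^T v = (0).
Solve U^T U · c = U^T v for the coefficients: c = (0). The projection is proj_W(v) = U c.
Check: (v - proj_W(v)) · u_1 = 0  (should be 0).
Result: proj_W(v) = (0, 0, 0, 0).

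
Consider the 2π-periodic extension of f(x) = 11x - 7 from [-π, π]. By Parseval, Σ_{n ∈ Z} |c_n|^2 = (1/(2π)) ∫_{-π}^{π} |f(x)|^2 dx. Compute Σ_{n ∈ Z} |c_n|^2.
Σ |c_n|^2 = 121π^2/3 + 49

Expand and integrate term by term over [-π, π]:
  ∫ (11x)^2 dx = 121·(2π^3/3); ∫ 2·11·(-7)·x dx = 0 (odd integrand); ∫ (-7)^2 dx = 49·2π.
So (1/(2π)) ∫_{-π}^{π} (11x - 7)^2 dx = 121π^2/3 + 49 = 121π^2/3 + 49.
Parseval ⇒ Σ |c_n|^2 = 121π^2/3 + 49.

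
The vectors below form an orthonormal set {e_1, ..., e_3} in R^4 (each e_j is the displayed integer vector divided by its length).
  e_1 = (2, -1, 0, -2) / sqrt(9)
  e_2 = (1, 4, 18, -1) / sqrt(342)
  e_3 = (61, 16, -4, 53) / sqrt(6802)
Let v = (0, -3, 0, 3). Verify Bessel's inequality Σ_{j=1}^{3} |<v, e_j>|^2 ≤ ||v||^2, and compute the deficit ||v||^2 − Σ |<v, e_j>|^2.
Σ |<v, e_j>|^2 = 621/179; ||v||^2 = 18; deficit = 2601/179

Write each e_j = u_j / sqrt(<u_j, u_j>) where u_j is the displayed integer vector. Then <v, e_j> = <v, u_j> / sqrt(<u_j, u_j>), so |<v, e_j>|^2 = <v, u_j>^2 / <u_j, u_j>.
Coefficients: <v, e_1> = -3/sqrt(9), <v, e_2> = -15/sqrt(342), <v, e_3> = 111/sqrt(6802).
Square and sum: Σ |<v, e_j>|^2 = 621/179.
Compute ||v||^2 = v·v = 18.
Deficit = 18 − 621/179 = 2601/179 ≥ 0, confirming Bessel's inequality. (The deficit equals ||v − Σ <v,e_j> e_j||^2, the squared distance from v to span{e_j}.)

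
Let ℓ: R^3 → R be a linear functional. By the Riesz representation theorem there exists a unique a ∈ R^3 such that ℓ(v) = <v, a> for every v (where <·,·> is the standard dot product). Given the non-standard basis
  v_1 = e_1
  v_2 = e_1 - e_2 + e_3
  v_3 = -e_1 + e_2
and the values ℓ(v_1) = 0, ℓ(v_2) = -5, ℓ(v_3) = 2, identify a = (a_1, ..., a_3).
a = (0, 2, -3)

Write a = (a_1, ..., a_3) in the standard basis. For each basis vector v_i, ℓ(v_i) = <v_i, a> is a linear equation in the a_j's. Collect the n equations into a matrix system V a = ℓ, where row i of V is v_i (expressed in the standard basis). Since V is invertible (lower-triangular with 1s on the diagonal, up to permutation), solve by back-substitution:
  V =
[[1, 0, 0],
 [1, -1, 1],
 [-1, 1, 0]]
  V a = (0, -5, 2)
Solving gives a = (0, 2, -3).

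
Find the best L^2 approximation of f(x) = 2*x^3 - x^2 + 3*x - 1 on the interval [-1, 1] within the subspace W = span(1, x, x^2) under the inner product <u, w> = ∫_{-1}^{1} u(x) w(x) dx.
g(x) = -x^2 + 21*x/5 - 1

The best approximation g ∈ W is the orthogonal projection of f onto W. Writing g = a_0 + a_1 x + a_2 x^2, the coefficients solve the normal equations G · a = b where
  G_{ij} = <φ_i, φ_j> and b_i = <f, φ_i>, with φ_0 = 1, φ_1 = x, φ_2 = x^2.
G =
  [2, 0, 2/3]
  [0, 2/3, 0]
  [2/3, 0, 2/5],
b = (-8/3, 14/5, -16/15).
Solving gives a_0 = -1, a_1 = 21/5, a_2 = -1, so
  g(x) = -x^2 + 21*x/5 - 1.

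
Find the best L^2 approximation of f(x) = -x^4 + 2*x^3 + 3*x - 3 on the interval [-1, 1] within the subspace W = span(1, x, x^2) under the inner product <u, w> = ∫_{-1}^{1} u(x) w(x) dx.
g(x) = -6*x^2/7 + 21*x/5 - 102/35

The best approximation g ∈ W is the orthogonal projection of f onto W. Writing g = a_0 + a_1 x + a_2 x^2, the coefficients solve the normal equations G · a = b where
  G_{ij} = <φ_i, φ_j> and b_i = <f, φ_i>, with φ_0 = 1, φ_1 = x, φ_2 = x^2.
G =
  [2, 0, 2/3]
  [0, 2/3, 0]
  [2/3, 0, 2/5],
b = (-32/5, 14/5, -16/7).
Solving gives a_0 = -102/35, a_1 = 21/5, a_2 = -6/7, so
  g(x) = -6*x^2/7 + 21*x/5 - 102/35.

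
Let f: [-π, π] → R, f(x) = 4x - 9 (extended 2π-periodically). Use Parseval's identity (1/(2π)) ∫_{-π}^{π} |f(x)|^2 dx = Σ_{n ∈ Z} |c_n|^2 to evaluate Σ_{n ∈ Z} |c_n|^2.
Σ |c_n|^2 = 16π^2/3 + 81

Expand and integrate term by term over [-π, π]:
  ∫ (4x)^2 dx = 16·(2π^3/3); ∫ 2·4·(-9)·x dx = 0 (odd integrand); ∫ (-9)^2 dx = 81·2π.
So (1/(2π)) ∫_{-π}^{π} (4x - 9)^2 dx = 16π^2/3 + 81 = 16π^2/3 + 81.
Parseval ⇒ Σ |c_n|^2 = 16π^2/3 + 81.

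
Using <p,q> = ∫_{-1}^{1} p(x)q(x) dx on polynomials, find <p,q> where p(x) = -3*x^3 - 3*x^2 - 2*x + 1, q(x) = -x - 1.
<p,q> = 38/15

Expand the product: p(x)·q(x) = 3*x^4 + 6*x^3 + 5*x^2 + x - 1.
∫_{-1}^{1} of each monomial x^k gives [2/(k+1) if k even, 0 if k odd]. Integrating term-by-term (or equivalently evaluating the antiderivative F(x) = 3*x^5/5 + 3*x^4/2 + 5*x^3/3 + x^2/2 - x at the endpoints):
  F(1) − F(−1) = 49/15 − (11/15) = 38/15.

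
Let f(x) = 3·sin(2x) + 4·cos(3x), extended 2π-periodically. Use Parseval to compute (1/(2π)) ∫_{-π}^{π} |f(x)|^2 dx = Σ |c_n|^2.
Σ |c_n|^2 = 25/2

Expand |f|^2 and use orthogonality of {sin(nx), cos(mx)} on [-π, π]:
  ∫_{-π}^{π} sin(nx)^2 dx = π, ∫ cos(mx)^2 dx = π, and cross terms integrate to 0.
So ∫_{-π}^{π} f(x)^2 dx = 3^2 · π + 4^2 · π = (9 + 16)π.
Divide by 2π: (9 + 16)/2 = 25/2.
By Parseval, this equals Σ |c_n|^2.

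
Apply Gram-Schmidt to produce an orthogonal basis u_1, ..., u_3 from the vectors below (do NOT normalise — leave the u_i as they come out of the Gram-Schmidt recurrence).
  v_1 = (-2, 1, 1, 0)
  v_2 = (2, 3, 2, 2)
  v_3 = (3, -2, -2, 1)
Orthogonal basis:
  u_1 = (-2, 1, 1, 0)
  u_2 = (7/3, 17/6, 11/6, 2)
  u_3 = (-37/125, -36/125, -38/125, 129/125)

Apply the Gram-Schmidt recurrence
  u_1 = v_1
  u_i = v_i − Σ_{j<i} ((v_i · u_j) / (u_j · u_j)) · u_j.

Step by step this gives:
  u_1 = (-2, 1, 1, 0)
  u_2 = (7/3, 17/6, 11/6, 2)
  u_3 = (-37/125, -36/125, -38/125, 129/125)

Orthogonality check:
  u_2 · u_1 = 0 (should be 0)
  u_3 · u_1 = 0 (should be 0)
  u_3 · u_2 = 0 (should be 0)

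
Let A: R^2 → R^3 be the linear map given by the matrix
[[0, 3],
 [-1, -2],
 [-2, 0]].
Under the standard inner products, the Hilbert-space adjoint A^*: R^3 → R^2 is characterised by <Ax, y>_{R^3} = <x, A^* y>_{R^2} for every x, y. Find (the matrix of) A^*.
A^* = A^T =
[[0, -1, -2],
 [3, -2, 0]]

For real matrices with standard dot products, the defining identity <Ax, y> = <x, A^* y> gives (Ax)^T y = x^T (A^*) y, i.e. x^T A^T y = x^T (A^*) y. Since this holds for all x, y, we must have A^* = A^T. Therefore
A^* =
[[0, -1, -2],
 [3, -2, 0]].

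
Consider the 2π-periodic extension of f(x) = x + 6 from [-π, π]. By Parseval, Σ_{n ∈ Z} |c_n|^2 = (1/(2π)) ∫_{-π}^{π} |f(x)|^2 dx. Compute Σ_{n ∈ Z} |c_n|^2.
Σ |c_n|^2 = π^2/3 + 36

Expand and integrate term by term over [-π, π]:
  ∫ (x)^2 dx = 1·(2π^3/3); ∫ 2·1·(6)·x dx = 0 (odd integrand); ∫ 6^2 dx = 36·2π.
So (1/(2π)) ∫_{-π}^{π} (x + 6)^2 dx = 1π^2/3 + 36 = π^2/3 + 36.
Parseval ⇒ Σ |c_n|^2 = π^2/3 + 36.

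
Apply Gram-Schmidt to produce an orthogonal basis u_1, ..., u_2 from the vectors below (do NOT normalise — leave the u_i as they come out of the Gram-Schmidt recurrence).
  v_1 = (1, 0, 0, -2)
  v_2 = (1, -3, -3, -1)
Orthogonal basis:
  u_1 = (1, 0, 0, -2)
  u_2 = (2/5, -3, -3, 1/5)

Apply the Gram-Schmidt recurrence
  u_1 = v_1
  u_i = v_i − Σ_{j<i} ((v_i · u_j) / (u_j · u_j)) · u_j.

Step by step this gives:
  u_1 = (1, 0, 0, -2)
  u_2 = (2/5, -3, -3, 1/5)

Orthogonality check:
  u_2 · u_1 = 0 (should be 0)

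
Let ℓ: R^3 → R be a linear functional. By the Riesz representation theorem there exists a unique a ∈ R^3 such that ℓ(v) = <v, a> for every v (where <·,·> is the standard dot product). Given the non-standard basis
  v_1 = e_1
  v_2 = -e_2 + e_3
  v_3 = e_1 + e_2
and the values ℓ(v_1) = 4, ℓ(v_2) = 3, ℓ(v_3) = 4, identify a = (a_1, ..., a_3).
a = (4, 0, 3)

Write a = (a_1, ..., a_3) in the standard basis. For each basis vector v_i, ℓ(v_i) = <v_i, a> is a linear equation in the a_j's. Collect the n equations into a matrix system V a = ℓ, where row i of V is v_i (expressed in the standard basis). Since V is invertible (lower-triangular with 1s on the diagonal, up to permutation), solve by back-substitution:
  V =
[[1, 0, 0],
 [0, -1, 1],
 [1, 1, 0]]
  V a = (4, 3, 4)
Solving gives a = (4, 0, 3).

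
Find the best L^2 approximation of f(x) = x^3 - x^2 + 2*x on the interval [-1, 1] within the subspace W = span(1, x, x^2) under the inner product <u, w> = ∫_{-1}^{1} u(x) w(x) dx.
g(x) = -x^2 + 13*x/5

The best approximation g ∈ W is the orthogonal projection of f onto W. Writing g = a_0 + a_1 x + a_2 x^2, the coefficients solve the normal equations G · a = b where
  G_{ij} = <φ_i, φ_j> and b_i = <f, φ_i>, with φ_0 = 1, φ_1 = x, φ_2 = x^2.
G =
  [2, 0, 2/3]
  [0, 2/3, 0]
  [2/3, 0, 2/5],
b = (-2/3, 26/15, -2/5).
Solving gives a_0 = 0, a_1 = 13/5, a_2 = -1, so
  g(x) = -x^2 + 13*x/5.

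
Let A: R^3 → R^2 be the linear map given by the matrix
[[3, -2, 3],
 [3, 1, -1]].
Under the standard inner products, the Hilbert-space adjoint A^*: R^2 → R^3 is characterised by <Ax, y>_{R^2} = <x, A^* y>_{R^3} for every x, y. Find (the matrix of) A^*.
A^* = A^T =
[[3, 3],
 [-2, 1],
 [3, -1]]

For real matrices with standard dot products, the defining identity <Ax, y> = <x, A^* y> gives (Ax)^T y = x^T (A^*) y, i.e. x^T A^T y = x^T (A^*) y. Since this holds for all x, y, we must have A^* = A^T. Therefore
A^* =
[[3, 3],
 [-2, 1],
 [3, -1]].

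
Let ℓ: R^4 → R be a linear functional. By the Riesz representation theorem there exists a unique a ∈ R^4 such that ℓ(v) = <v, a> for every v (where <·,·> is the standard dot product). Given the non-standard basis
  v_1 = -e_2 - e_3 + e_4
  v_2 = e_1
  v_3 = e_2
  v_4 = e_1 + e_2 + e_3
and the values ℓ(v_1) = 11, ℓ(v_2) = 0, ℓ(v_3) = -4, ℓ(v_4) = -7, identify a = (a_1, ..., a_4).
a = (0, -4, -3, 4)

Write a = (a_1, ..., a_4) in the standard basis. For each basis vector v_i, ℓ(v_i) = <v_i, a> is a linear equation in the a_j's. Collect the n equations into a matrix system V a = ℓ, where row i of V is v_i (expressed in the standard basis). Since V is invertible (lower-triangular with 1s on the diagonal, up to permutation), solve by back-substitution:
  V =
[[0, -1, -1, 1],
 [1, 0, 0, 0],
 [0, 1, 0, 0],
 [1, 1, 1, 0]]
  V a = (11, 0, -4, -7)
Solving gives a = (0, -4, -3, 4).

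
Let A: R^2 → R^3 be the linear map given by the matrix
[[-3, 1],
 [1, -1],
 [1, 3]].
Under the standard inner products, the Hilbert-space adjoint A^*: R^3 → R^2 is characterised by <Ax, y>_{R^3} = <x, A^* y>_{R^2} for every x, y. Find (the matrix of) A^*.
A^* = A^T =
[[-3, 1, 1],
 [1, -1, 3]]

For real matrices with standard dot products, the defining identity <Ax, y> = <x, A^* y> gives (Ax)^T y = x^T (A^*) y, i.e. x^T A^T y = x^T (A^*) y. Since this holds for all x, y, we must have A^* = A^T. Therefore
A^* =
[[-3, 1, 1],
 [1, -1, 3]].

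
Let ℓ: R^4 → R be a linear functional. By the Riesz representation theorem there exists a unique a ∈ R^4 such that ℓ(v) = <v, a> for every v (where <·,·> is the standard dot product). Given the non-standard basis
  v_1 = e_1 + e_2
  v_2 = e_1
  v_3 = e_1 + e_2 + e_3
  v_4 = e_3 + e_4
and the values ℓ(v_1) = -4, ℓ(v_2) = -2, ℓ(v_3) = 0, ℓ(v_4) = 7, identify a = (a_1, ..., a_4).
a = (-2, -2, 4, 3)

Write a = (a_1, ..., a_4) in the standard basis. For each basis vector v_i, ℓ(v_i) = <v_i, a> is a linear equation in the a_j's. Collect the n equations into a matrix system V a = ℓ, where row i of V is v_i (expressed in the standard basis). Since V is invertible (lower-triangular with 1s on the diagonal, up to permutation), solve by back-substitution:
  V =
[[1, 1, 0, 0],
 [1, 0, 0, 0],
 [1, 1, 1, 0],
 [0, 0, 1, 1]]
  V a = (-4, -2, 0, 7)
Solving gives a = (-2, -2, 4, 3).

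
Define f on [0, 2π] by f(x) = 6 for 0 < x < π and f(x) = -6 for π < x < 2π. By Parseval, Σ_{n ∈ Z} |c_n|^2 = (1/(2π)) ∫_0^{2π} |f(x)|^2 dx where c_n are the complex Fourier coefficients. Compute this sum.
Σ |c_n|^2 = 36

Parseval equates the L^2 energy of f (normalised by 1/(2π)) with the ℓ^2 sum of its Fourier coefficients: (1/(2π)) ∫_0^{2π} |f|^2 = Σ |c_n|^2.
Compute the left side: (1/(2π)) [∫_0^π 6^2 dx + ∫_π^{2π} (-6)^2 dx] = (1/(2π)) · (36π + 36π) = (36 + 36)/2 = 36.
So Σ_{n ∈ Z} |c_n|^2 = 36.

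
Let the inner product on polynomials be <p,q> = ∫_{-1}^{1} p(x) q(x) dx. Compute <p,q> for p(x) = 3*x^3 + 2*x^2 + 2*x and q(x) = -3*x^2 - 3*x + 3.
<p,q> = -6

Expand the product: p(x)·q(x) = -9*x^5 - 15*x^4 - 3*x^3 + 6*x.
∫_{-1}^{1} of each monomial x^k gives [2/(k+1) if k even, 0 if k odd]. Integrating term-by-term (or equivalently evaluating the antiderivative F(x) = -3*x^6/2 - 3*x^5 - 3*x^4/4 + 3*x^2 at the endpoints):
  F(1) − F(−1) = -9/4 − (15/4) = -6.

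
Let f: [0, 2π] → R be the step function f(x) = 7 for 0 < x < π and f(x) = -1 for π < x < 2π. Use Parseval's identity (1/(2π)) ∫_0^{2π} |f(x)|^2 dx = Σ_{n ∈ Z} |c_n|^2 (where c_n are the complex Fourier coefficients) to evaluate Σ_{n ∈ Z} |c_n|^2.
Σ |c_n|^2 = 25

Parseval equates the L^2 energy of f (normalised by 1/(2π)) with the ℓ^2 sum of its Fourier coefficients: (1/(2π)) ∫_0^{2π} |f|^2 = Σ |c_n|^2.
Compute the left side: (1/(2π)) [∫_0^π 7^2 dx + ∫_π^{2π} (-1)^2 dx] = (1/(2π)) · (49π + 1π) = (49 + 1)/2 = 25.
So Σ_{n ∈ Z} |c_n|^2 = 25.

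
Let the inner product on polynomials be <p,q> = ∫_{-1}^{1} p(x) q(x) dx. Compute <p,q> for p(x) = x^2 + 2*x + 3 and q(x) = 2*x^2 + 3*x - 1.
<p,q> = 32/15

Expand the product: p(x)·q(x) = 2*x^4 + 7*x^3 + 11*x^2 + 7*x - 3.
∫_{-1}^{1} of each monomial x^k gives [2/(k+1) if k even, 0 if k odd]. Integrating term-by-term (or equivalently evaluating the antiderivative F(x) = 2*x^5/5 + 7*x^4/4 + 11*x^3/3 + 7*x^2/2 - 3*x at the endpoints):
  F(1) − F(−1) = 379/60 − (251/60) = 32/15.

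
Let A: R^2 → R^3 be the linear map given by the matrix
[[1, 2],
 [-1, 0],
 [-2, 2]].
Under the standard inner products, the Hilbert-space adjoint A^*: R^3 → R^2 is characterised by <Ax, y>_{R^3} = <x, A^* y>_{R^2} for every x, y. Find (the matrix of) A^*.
A^* = A^T =
[[1, -1, -2],
 [2, 0, 2]]

For real matrices with standard dot products, the defining identity <Ax, y> = <x, A^* y> gives (Ax)^T y = x^T (A^*) y, i.e. x^T A^T y = x^T (A^*) y. Since this holds for all x, y, we must have A^* = A^T. Therefore
A^* =
[[1, -1, -2],
 [2, 0, 2]].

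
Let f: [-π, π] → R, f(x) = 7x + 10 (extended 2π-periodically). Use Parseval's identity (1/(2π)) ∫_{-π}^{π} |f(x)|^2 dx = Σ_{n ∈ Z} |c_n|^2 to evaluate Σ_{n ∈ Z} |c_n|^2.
Σ |c_n|^2 = 49π^2/3 + 100

Expand and integrate term by term over [-π, π]:
  ∫ (7x)^2 dx = 49·(2π^3/3); ∫ 2·7·(10)·x dx = 0 (odd integrand); ∫ 10^2 dx = 100·2π.
So (1/(2π)) ∫_{-π}^{π} (7x + 10)^2 dx = 49π^2/3 + 100 = 49π^2/3 + 100.
Parseval ⇒ Σ |c_n|^2 = 49π^2/3 + 100.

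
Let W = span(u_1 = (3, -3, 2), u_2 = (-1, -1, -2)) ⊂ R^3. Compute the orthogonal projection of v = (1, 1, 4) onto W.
proj_W(v) = (53/29, 41/29, 98/29)

Set up U = [u_1 | ... | u_2] ∈ R^(3×2). The projector onto W = col(U) is P = U (U^T U)^(-1) U^T.
Compute U^T U =
  [22, -4]
  [-4, 6],
and U^T v = (8, -10).
Solve U^T U · c = U^T v for the coefficients: c = (2/29, -47/29). The projection is proj_W(v) = U c.
Check: (v - proj_W(v)) · u_1 = 0  (should be 0).
Check: (v - proj_W(v)) · u_2 = 0  (should be 0).
Result: proj_W(v) = (53/29, 41/29, 98/29).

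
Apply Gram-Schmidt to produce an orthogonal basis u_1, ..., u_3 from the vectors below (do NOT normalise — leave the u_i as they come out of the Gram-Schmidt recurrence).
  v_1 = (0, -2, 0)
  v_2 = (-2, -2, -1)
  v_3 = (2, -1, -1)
Orthogonal basis:
  u_1 = (0, -2, 0)
  u_2 = (-2, 0, -1)
  u_3 = (4/5, 0, -8/5)

Apply the Gram-Schmidt recurrence
  u_1 = v_1
  u_i = v_i − Σ_{j<i} ((v_i · u_j) / (u_j · u_j)) · u_j.

Step by step this gives:
  u_1 = (0, -2, 0)
  u_2 = (-2, 0, -1)
  u_3 = (4/5, 0, -8/5)

Orthogonality check:
  u_2 · u_1 = 0 (should be 0)
  u_3 · u_1 = 0 (should be 0)
  u_3 · u_2 = 0 (should be 0)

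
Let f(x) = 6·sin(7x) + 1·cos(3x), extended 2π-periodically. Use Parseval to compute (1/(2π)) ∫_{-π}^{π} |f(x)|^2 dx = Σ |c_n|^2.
Σ |c_n|^2 = 37/2

Expand |f|^2 and use orthogonality of {sin(nx), cos(mx)} on [-π, π]:
  ∫_{-π}^{π} sin(nx)^2 dx = π, ∫ cos(mx)^2 dx = π, and cross terms integrate to 0.
So ∫_{-π}^{π} f(x)^2 dx = 6^2 · π + 1^2 · π = (36 + 1)π.
Divide by 2π: (36 + 1)/2 = 37/2.
By Parseval, this equals Σ |c_n|^2.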